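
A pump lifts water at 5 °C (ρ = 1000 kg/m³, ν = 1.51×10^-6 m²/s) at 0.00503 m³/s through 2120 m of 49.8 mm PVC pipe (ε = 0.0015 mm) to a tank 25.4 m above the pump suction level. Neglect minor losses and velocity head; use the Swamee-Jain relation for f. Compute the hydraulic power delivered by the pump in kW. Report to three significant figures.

V = 4Q/(πD²) = 2.582 m/s; Re = 8.52×10^4; ε/D = 3.01×10^-5; f = 0.01864
h_f = f(L/D)V²/2g = 269.8 m
Total head H = z + h_f = 25.4 + 269.8 = 295.2 m
P_hyd = ρgQH = 1000·9.81·0.00503·295.2 = 14.57 kW

P_hyd ≈ 14.6 kW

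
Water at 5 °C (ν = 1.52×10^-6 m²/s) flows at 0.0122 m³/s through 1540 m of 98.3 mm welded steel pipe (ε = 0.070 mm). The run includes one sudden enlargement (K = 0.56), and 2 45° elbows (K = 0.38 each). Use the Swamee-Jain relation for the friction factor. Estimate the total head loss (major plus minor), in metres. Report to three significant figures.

H_L ≈ 43.9 m

V = 4Q/(πD²) = 1.608 m/s; V²/2g = 0.1317 m
Re = 1.04×10^5, ε/D = 7.12×10^-4 → f = 0.02119 (Swamee-Jain)
Major: h_f = f(L/D)·V²/2g = 0.02119·15666·0.1317 = 43.73 m
Minor: ΣK = 1.32; h_m = ΣK·V²/2g = 0.1739 m
Total H_L = 43.73 + 0.1739 = 43.91 m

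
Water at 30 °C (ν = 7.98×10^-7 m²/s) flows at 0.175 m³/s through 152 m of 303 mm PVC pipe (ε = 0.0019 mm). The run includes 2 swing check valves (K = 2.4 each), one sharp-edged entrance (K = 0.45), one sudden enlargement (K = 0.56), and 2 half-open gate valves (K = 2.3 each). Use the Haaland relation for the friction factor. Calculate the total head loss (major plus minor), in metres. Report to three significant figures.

H_L ≈ 4.91 m

V = 4Q/(πD²) = 2.427 m/s; V²/2g = 0.3002 m
Re = 9.22×10^5, ε/D = 6.27×10^-6 → f = 0.01185 (Haaland)
Major: h_f = f(L/D)·V²/2g = 0.01185·501.7·0.3002 = 1.785 m
Minor: ΣK = 10.4; h_m = ΣK·V²/2g = 3.125 m
Total H_L = 1.785 + 3.125 = 4.910 m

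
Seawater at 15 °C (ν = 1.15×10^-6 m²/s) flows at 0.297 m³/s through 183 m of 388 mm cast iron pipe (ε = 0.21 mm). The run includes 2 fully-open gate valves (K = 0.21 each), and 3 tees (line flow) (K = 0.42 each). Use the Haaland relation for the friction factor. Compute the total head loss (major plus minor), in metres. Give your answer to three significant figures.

H_L ≈ 3.20 m

V = 4Q/(πD²) = 2.512 m/s; V²/2g = 0.3216 m
Re = 8.47×10^5, ε/D = 5.41×10^-4 → f = 0.01752 (Haaland)
Major: h_f = f(L/D)·V²/2g = 0.01752·471.6·0.3216 = 2.658 m
Minor: ΣK = 1.68; h_m = ΣK·V²/2g = 0.5403 m
Total H_L = 2.658 + 0.5403 = 3.198 m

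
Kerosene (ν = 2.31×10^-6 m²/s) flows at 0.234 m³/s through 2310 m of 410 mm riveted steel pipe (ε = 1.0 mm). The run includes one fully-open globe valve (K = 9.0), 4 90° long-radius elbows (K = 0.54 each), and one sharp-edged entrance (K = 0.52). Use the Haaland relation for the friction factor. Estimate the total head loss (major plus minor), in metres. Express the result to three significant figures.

H_L ≈ 24.6 m

V = 4Q/(πD²) = 1.772 m/s; V²/2g = 0.1601 m
Re = 3.15×10^5, ε/D = 0.00244 → f = 0.02520 (Haaland)
Major: h_f = f(L/D)·V²/2g = 0.02520·5634·0.1601 = 22.73 m
Minor: ΣK = 11.7; h_m = ΣK·V²/2g = 1.870 m
Total H_L = 22.73 + 1.870 = 24.60 m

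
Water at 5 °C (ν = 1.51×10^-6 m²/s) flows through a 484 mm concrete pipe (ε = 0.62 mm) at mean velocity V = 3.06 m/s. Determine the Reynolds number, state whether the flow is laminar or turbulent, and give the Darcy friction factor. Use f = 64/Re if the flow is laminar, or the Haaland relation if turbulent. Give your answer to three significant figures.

Re = VD/ν = 3.060·0.484/1.51×10^-6 = 9.81×10^5
Re > 4000 → turbulent; ε/D = 0.00128
Haaland: f = 0.02114

Re ≈ 9.81×10^5; turbulent; f ≈ 0.0211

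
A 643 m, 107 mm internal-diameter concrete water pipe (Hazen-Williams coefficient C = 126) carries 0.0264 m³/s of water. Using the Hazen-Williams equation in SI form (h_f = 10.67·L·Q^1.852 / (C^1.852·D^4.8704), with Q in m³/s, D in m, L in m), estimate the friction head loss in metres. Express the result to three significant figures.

h_f = 10.67·643·0.0264^1.852 / (126^1.852·0.107^4.8704) = 56.31 m

h_f ≈ 56.3 m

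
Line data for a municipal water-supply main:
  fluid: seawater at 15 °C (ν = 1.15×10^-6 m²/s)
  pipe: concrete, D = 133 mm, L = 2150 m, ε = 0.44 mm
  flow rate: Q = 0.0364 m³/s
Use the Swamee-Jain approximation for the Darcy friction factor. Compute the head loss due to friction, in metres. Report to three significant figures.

V = 4Q/(πD²) = 4·0.0364/(π·0.133²) = 2.620 m/s
Re = VD/ν = 2.620·0.133/1.15×10^-6 = 3.03×10^5 → turbulent
ε/D = 0.44/133 = 0.00331
Swamee-Jain: f = 0.02746
h_f = f(L/D)V²/(2g) = 0.02746·(2150/0.133)·2.620²/(2·9.81) = 155.3 m

h_f ≈ 155 m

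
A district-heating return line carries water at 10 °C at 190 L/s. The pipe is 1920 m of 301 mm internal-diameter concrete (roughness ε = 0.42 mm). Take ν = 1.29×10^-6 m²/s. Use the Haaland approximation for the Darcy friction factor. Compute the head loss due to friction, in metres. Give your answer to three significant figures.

V = 4Q/(πD²) = 4·0.190/(π·0.301²) = 2.670 m/s
Re = VD/ν = 2.670·0.301/1.29×10^-6 = 6.23×10^5 → turbulent
ε/D = 0.42/301 = 0.00140
Haaland: f = 0.02171
h_f = f(L/D)V²/(2g) = 0.02171·(1920/0.301)·2.670²/(2·9.81) = 50.31 m

h_f ≈ 50.3 m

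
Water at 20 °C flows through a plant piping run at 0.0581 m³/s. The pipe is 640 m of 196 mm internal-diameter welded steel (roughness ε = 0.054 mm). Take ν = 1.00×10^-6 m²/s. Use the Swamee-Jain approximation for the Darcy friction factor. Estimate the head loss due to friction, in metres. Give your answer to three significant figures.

V = 4Q/(πD²) = 4·0.0581/(π·0.196²) = 1.926 m/s
Re = VD/ν = 1.926·0.196/1.00×10^-6 = 3.77×10^5 → turbulent
ε/D = 0.054/196 = 2.76×10^-4
Swamee-Jain: f = 0.01654
h_f = f(L/D)V²/(2g) = 0.01654·(640/0.196)·1.926²/(2·9.81) = 10.21 m

h_f ≈ 10.2 m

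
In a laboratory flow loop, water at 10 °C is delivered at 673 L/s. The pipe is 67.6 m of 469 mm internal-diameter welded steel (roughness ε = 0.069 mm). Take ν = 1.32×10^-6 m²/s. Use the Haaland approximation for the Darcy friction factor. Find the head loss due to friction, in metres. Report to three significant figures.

h_f ≈ 1.53 m

V = 4Q/(πD²) = 4·0.673/(π·0.469²) = 3.896 m/s
Re = VD/ν = 3.896·0.469/1.32×10^-6 = 1.38×10^6 → turbulent
ε/D = 0.069/469 = 1.47×10^-4
Haaland: f = 0.01371
h_f = f(L/D)V²/(2g) = 0.01371·(67.6/0.469)·3.896²/(2·9.81) = 1.529 m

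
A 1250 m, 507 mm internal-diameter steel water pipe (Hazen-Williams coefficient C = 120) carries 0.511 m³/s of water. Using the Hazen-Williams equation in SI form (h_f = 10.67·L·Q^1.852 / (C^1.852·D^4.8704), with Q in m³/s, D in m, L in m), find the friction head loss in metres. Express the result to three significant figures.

h_f = 10.67·1250·0.511^1.852 / (120^1.852·0.507^4.8704) = 14.83 m

h_f ≈ 14.8 m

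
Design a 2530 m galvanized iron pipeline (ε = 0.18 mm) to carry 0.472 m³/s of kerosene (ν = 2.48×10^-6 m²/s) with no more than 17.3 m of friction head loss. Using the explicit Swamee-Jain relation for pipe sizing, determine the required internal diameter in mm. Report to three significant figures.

Swamee-Jain (Type III): D = 0.66·[ε^1.25·(LQ²/(gh_f))^4.75 + ν·Q^9.4·(L/(gh_f))^5.2]^0.04
LQ²/(gh_f) = 3.321; L/(gh_f) = 14.91
Term 1 = ε^1.25·(…)^4.75 = 0.00624; Term 2 = ν·Q^9.4·(…)^5.2 = 0.00270
D = 0.66·(0.00624 + 0.00270)^0.04 = 0.5465 m = 547 mm
Check: V = 2.01 m/s, Re = 4.43×10^5, f = 0.01674, h_f = 16.0 m ≈ 17.3 m ✓

D ≈ 547 mm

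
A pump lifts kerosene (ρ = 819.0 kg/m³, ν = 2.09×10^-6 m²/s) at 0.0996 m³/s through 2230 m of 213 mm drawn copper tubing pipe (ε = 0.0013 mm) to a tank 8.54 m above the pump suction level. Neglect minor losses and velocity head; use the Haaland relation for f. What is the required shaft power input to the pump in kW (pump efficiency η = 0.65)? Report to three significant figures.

P_shaft ≈ 85.1 kW

V = 4Q/(πD²) = 2.795 m/s; Re = 2.85×10^5; ε/D = 6.10×10^-6; f = 0.01453
h_f = f(L/D)V²/2g = 60.57 m
Total head H = z + h_f = 8.54 + 60.57 = 69.11 m
P_hyd = ρgQH = 819.0·9.81·0.0996·69.11 = 55.31 kW
P_shaft = P_hyd/η = 55.31/0.65 = 85.09 kW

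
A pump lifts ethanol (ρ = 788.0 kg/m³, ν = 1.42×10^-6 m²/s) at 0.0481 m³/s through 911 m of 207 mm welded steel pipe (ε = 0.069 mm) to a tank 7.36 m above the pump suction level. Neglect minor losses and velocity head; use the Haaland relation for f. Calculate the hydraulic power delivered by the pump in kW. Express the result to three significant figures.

P_hyd ≈ 5.74 kW

V = 4Q/(πD²) = 1.429 m/s; Re = 2.08×10^5; ε/D = 3.33×10^-4; f = 0.01763
h_f = f(L/D)V²/2g = 8.079 m
Total head H = z + h_f = 7.36 + 8.079 = 15.44 m
P_hyd = ρgQH = 788.0·9.81·0.0481·15.44 = 5.740 kW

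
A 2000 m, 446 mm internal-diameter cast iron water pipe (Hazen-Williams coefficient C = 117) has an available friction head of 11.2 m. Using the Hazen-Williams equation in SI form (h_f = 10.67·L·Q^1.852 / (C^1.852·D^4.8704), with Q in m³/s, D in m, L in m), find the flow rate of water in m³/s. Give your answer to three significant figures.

Q ≈ 0.237 m³/s

Rearranging: Q = [h_f·C^1.852·D^4.8704 / (10.67·L)]^(1/1.852)
Q = [11.2·117^1.852·0.446^4.8704 / (10.67·2000)]^0.540 = 0.2371 m³/s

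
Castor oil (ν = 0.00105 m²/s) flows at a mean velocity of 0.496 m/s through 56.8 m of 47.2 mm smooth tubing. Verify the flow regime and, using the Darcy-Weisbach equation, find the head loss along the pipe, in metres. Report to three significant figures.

Re = VD/ν = 0.496·0.04720/0.00105 = 22.3 → laminar (Re < 2300)
f = 64/Re = 2.870
h_f = f(L/D)V²/(2g) = 2.870·(56.8/0.04720)·0.496²/(2·9.81) = 43.31 m

h_f ≈ 43.3 m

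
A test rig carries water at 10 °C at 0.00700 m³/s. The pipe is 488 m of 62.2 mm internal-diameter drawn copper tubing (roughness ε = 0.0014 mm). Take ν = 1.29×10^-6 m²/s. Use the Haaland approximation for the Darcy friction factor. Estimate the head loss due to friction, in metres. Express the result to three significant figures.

h_f ≈ 37.2 m

V = 4Q/(πD²) = 4·0.00700/(π·0.0622²) = 2.304 m/s
Re = VD/ν = 2.304·0.0622/1.29×10^-6 = 1.11×10^5 → turbulent
ε/D = 0.0014/62.2 = 2.25×10^-5
Haaland: f = 0.01753
h_f = f(L/D)V²/(2g) = 0.01753·(488/0.0622)·2.304²/(2·9.81) = 37.21 m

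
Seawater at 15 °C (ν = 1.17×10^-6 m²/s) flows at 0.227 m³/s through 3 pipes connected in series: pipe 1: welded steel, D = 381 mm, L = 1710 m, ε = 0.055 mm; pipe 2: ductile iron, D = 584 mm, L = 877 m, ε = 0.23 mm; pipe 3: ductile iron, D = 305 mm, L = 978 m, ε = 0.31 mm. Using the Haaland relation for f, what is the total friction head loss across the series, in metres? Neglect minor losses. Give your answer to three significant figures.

H ≈ 45.7 m

Pipe 1: V = 1.991 m/s, Re = 6.48×10^5, ε/D = 1.44×10^-4, f = 0.01439, h_1 = f(L/D)V²/2g = 13.05 m
Pipe 2: V = 0.8474 m/s, Re = 4.23×10^5, ε/D = 3.94×10^-4, f = 0.01702, h_2 = f(L/D)V²/2g = 0.9358 m
Pipe 3: V = 3.107 m/s, Re = 8.10×10^5, ε/D = 0.00102, f = 0.02008, h_3 = f(L/D)V²/2g = 31.67 m
Series → Q common, losses add: H = Σh = 45.66 m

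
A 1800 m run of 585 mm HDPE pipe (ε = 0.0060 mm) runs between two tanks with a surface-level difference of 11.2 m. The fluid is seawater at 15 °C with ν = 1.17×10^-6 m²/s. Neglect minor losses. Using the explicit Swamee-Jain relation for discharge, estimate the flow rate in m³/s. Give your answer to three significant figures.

Swamee-Jain (Type II): Q = -0.965·√(gD⁵h_f/L)·ln[ε/(3.7D) + √(3.17ν²L/(gD³h_f))]
√(gD⁵h_f/L) = √(9.81·0.585⁵·11.2/1800) = 0.06467
ε/(3.7D) = 2.77×10^-6; √(3.17ν²L/(gD³h_f)) = 1.88×10^-5
Q = -0.965·0.06467·ln(2.162×10^-5) = 0.6704 m³/s
Check: V = 2.49 m/s, Re = 1.25×10^6, f = 0.01148, h_f = 11.2 m ≈ 11.2 m ✓

Q ≈ 0.670 m³/s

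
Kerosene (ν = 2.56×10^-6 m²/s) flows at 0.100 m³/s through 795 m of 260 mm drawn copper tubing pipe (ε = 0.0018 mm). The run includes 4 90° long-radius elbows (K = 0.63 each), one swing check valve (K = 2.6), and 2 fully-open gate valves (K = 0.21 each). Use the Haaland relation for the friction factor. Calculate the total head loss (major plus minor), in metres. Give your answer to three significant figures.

H_L ≈ 9.67 m

V = 4Q/(πD²) = 1.883 m/s; V²/2g = 0.1808 m
Re = 1.91×10^5, ε/D = 6.92×10^-6 → f = 0.01567 (Haaland)
Major: h_f = f(L/D)·V²/2g = 0.01567·3058·0.1808 = 8.665 m
Minor: ΣK = 5.54; h_m = ΣK·V²/2g = 1.002 m
Total H_L = 8.665 + 1.002 = 9.667 m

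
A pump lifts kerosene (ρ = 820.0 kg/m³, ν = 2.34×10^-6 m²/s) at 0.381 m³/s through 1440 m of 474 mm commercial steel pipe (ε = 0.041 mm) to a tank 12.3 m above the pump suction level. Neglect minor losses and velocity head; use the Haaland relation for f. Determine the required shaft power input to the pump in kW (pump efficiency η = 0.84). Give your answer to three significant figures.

V = 4Q/(πD²) = 2.159 m/s; Re = 4.37×10^5; ε/D = 8.65×10^-5; f = 0.01435
h_f = f(L/D)V²/2g = 10.36 m
Total head H = z + h_f = 12.3 + 10.36 = 22.66 m
P_hyd = ρgQH = 820.0·9.81·0.381·22.66 = 69.44 kW
P_shaft = P_hyd/η = 69.44/0.84 = 82.67 kW

P_shaft ≈ 82.7 kW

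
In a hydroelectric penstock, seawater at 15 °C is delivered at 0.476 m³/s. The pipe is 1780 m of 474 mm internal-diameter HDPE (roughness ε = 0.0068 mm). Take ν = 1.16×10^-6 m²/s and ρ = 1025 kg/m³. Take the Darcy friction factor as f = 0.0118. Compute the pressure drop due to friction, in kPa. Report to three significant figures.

Δp ≈ 165 kPa

V = 4Q/(πD²) = 4·0.476/(π·0.474²) = 2.697 m/s
h_f = f(L/D)V²/(2g) = 0.01180·(1780/0.474)·2.697²/(2·9.81) = 16.43 m
Δp = ρg·h_f = 1025·9.81·16.43 = 165.2 kPa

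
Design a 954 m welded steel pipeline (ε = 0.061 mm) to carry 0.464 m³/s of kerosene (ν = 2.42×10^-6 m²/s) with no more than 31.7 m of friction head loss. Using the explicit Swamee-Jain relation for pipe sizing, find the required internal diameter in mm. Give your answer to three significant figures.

Swamee-Jain (Type III): D = 0.66·[ε^1.25·(LQ²/(gh_f))^4.75 + ν·Q^9.4·(L/(gh_f))^5.2]^0.04
LQ²/(gh_f) = 0.6605; L/(gh_f) = 3.068
Term 1 = ε^1.25·(…)^4.75 = 7.52×10^-7; Term 2 = ν·Q^9.4·(…)^5.2 = 6.03×10^-7
D = 0.66·(7.52×10^-7 + 6.03×10^-7)^0.04 = 0.3844 m = 384 mm
Check: V = 4.00 m/s, Re = 6.35×10^5, f = 0.01479, h_f = 29.9 m ≈ 31.7 m ✓

D ≈ 384 mm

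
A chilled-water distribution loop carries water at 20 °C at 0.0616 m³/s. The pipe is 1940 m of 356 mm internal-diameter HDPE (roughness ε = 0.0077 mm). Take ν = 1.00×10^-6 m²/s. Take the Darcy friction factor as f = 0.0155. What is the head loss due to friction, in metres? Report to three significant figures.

h_f ≈ 1.65 m

V = 4Q/(πD²) = 4·0.0616/(π·0.356²) = 0.6189 m/s
h_f = f(L/D)V²/(2g) = 0.01550·(1940/0.356)·0.6189²/(2·9.81) = 1.649 m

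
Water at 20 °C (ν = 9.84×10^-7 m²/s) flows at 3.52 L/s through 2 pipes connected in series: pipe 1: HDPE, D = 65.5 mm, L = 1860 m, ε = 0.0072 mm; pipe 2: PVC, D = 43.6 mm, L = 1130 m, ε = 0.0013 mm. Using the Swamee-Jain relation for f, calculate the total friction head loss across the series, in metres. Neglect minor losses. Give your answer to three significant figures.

H ≈ 163 m

Pipe 1: V = 1.045 m/s, Re = 6.95×10^4, ε/D = 1.10×10^-4, f = 0.01983, h_1 = f(L/D)V²/2g = 31.32 m
Pipe 2: V = 2.358 m/s, Re = 1.04×10^5, ε/D = 2.98×10^-5, f = 0.01789, h_2 = f(L/D)V²/2g = 131.3 m
Series → Q common, losses add: H = Σh = 162.7 m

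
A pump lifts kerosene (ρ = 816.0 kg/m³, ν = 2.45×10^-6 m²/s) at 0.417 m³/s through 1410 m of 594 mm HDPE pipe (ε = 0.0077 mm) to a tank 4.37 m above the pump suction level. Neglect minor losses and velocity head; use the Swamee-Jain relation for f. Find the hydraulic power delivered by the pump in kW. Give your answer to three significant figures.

P_hyd ≈ 27.4 kW

V = 4Q/(πD²) = 1.505 m/s; Re = 3.65×10^5; ε/D = 1.30×10^-5; f = 0.01403
h_f = f(L/D)V²/2g = 3.844 m
Total head H = z + h_f = 4.37 + 3.844 = 8.214 m
P_hyd = ρgQH = 816.0·9.81·0.417·8.214 = 27.42 kW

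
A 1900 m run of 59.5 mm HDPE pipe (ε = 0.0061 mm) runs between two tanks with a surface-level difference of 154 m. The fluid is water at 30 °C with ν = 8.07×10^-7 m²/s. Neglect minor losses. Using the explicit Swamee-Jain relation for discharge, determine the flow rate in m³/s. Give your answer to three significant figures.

Q ≈ 0.00660 m³/s

Swamee-Jain (Type II): Q = -0.965·√(gD⁵h_f/L)·ln[ε/(3.7D) + √(3.17ν²L/(gD³h_f))]
√(gD⁵h_f/L) = √(9.81·0.0595⁵·154/1900) = 7.700×10^-4
ε/(3.7D) = 2.77×10^-5; √(3.17ν²L/(gD³h_f)) = 1.11×10^-4
Q = -0.965·7.700×10^-4·ln(1.387×10^-4) = 0.006601 m³/s
Check: V = 2.37 m/s, Re = 1.75×10^5, f = 0.01676, h_f = 154 m ≈ 154 m ✓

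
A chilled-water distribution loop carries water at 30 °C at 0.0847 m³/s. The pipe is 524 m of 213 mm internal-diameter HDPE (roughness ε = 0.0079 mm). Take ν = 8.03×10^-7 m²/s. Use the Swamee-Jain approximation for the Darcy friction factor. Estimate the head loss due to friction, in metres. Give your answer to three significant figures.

h_f ≈ 9.36 m

V = 4Q/(πD²) = 4·0.0847/(π·0.213²) = 2.377 m/s
Re = VD/ν = 2.377·0.213/8.03×10^-7 = 6.31×10^5 → turbulent
ε/D = 0.0079/213 = 3.71×10^-5
Swamee-Jain: f = 0.01321
h_f = f(L/D)V²/(2g) = 0.01321·(524/0.213)·2.377²/(2·9.81) = 9.359 m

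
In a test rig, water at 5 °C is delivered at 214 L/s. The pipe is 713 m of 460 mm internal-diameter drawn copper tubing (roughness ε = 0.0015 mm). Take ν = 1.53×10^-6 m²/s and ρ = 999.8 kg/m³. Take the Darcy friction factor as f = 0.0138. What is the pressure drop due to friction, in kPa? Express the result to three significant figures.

V = 4Q/(πD²) = 4·0.214/(π·0.460²) = 1.288 m/s
h_f = f(L/D)V²/(2g) = 0.01380·(713/0.460)·1.288²/(2·9.81) = 1.808 m
Δp = ρg·h_f = 999.8·9.81·1.808 = 17.73 kPa

Δp ≈ 17.7 kPa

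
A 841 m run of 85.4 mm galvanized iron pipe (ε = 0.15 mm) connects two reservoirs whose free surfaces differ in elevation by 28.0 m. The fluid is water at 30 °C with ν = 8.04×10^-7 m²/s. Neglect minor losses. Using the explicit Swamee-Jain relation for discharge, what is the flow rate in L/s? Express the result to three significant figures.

Swamee-Jain (Type II): Q = -0.965·√(gD⁵h_f/L)·ln[ε/(3.7D) + √(3.17ν²L/(gD³h_f))]
√(gD⁵h_f/L) = √(9.81·0.0854⁵·28.0/841) = 0.001218
ε/(3.7D) = 4.75×10^-4; √(3.17ν²L/(gD³h_f)) = 1.00×10^-4
Q = -0.965·0.001218·ln(5.751×10^-4) = 0.008770 m³/s
Check: V = 1.53 m/s, Re = 1.63×10^5, f = 0.02400, h_f = 28.2 m ≈ 28.0 m ✓

Q ≈ 8.77 L/s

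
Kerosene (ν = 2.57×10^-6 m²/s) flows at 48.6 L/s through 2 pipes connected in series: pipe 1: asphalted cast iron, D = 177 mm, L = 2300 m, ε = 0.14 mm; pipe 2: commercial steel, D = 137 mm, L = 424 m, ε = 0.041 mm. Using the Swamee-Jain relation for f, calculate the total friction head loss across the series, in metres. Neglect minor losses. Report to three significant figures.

Pipe 1: V = 1.975 m/s, Re = 1.36×10^5, ε/D = 7.91×10^-4, f = 0.02095, h_1 = f(L/D)V²/2g = 54.14 m
Pipe 2: V = 3.297 m/s, Re = 1.76×10^5, ε/D = 2.99×10^-4, f = 0.01806, h_2 = f(L/D)V²/2g = 30.96 m
Series → Q common, losses add: H = Σh = 85.10 m

H ≈ 85.1 m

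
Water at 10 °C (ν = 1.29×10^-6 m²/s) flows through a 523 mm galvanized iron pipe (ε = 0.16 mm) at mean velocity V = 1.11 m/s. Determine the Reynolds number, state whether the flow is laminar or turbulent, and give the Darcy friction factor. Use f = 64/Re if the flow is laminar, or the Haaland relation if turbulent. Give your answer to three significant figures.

Re ≈ 4.50×10^5; turbulent; f ≈ 0.0163

Re = VD/ν = 1.110·0.523/1.29×10^-6 = 4.50×10^5
Re > 4000 → turbulent; ε/D = 3.06×10^-4
Haaland: f = 0.01632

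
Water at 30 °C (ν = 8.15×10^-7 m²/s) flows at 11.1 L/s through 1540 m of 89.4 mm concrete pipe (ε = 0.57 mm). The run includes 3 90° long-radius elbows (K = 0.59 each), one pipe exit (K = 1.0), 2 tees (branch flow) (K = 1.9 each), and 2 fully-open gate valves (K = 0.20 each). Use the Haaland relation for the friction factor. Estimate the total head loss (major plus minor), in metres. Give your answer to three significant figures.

H_L ≈ 92.2 m

V = 4Q/(πD²) = 1.768 m/s; V²/2g = 0.1594 m
Re = 1.94×10^5, ε/D = 0.00638 → f = 0.03318 (Haaland)
Major: h_f = f(L/D)·V²/2g = 0.03318·17226·0.1594 = 91.09 m
Minor: ΣK = 6.97; h_m = ΣK·V²/2g = 1.111 m
Total H_L = 91.09 + 1.111 = 92.20 m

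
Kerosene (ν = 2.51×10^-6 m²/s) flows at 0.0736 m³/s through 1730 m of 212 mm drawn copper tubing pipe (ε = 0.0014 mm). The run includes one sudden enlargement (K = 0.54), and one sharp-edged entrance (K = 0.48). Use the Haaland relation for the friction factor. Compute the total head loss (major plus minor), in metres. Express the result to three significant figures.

H_L ≈ 29.0 m

V = 4Q/(πD²) = 2.085 m/s; V²/2g = 0.2216 m
Re = 1.76×10^5, ε/D = 6.60×10^-6 → f = 0.01593 (Haaland)
Major: h_f = f(L/D)·V²/2g = 0.01593·8160·0.2216 = 28.80 m
Minor: ΣK = 1.02; h_m = ΣK·V²/2g = 0.2260 m
Total H_L = 28.80 + 0.2260 = 29.02 m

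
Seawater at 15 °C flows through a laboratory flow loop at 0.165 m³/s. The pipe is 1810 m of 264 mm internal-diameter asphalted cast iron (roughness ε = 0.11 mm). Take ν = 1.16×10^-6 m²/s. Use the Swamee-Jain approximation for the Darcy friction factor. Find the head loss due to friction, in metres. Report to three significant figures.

h_f ≈ 53.8 m

V = 4Q/(πD²) = 4·0.165/(π·0.264²) = 3.014 m/s
Re = VD/ν = 3.014·0.264/1.16×10^-6 = 6.86×10^5 → turbulent
ε/D = 0.11/264 = 4.17×10^-4
Swamee-Jain: f = 0.01696
h_f = f(L/D)V²/(2g) = 0.01696·(1810/0.264)·3.014²/(2·9.81) = 53.84 m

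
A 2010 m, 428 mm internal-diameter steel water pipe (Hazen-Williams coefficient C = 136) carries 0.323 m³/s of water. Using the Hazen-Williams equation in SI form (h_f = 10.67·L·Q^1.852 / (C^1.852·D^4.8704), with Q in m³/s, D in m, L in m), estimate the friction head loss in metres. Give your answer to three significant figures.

h_f ≈ 18.5 m

h_f = 10.67·2010·0.323^1.852 / (136^1.852·0.428^4.8704) = 18.45 m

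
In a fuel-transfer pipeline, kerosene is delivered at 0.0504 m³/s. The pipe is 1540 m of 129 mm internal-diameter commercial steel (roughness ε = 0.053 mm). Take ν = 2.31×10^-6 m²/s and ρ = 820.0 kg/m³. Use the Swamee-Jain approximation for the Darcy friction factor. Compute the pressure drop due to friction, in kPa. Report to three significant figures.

V = 4Q/(πD²) = 4·0.0504/(π·0.129²) = 3.856 m/s
Re = VD/ν = 3.856·0.129/2.31×10^-6 = 2.15×10^5 → turbulent
ε/D = 0.053/129 = 4.11×10^-4
Swamee-Jain: f = 0.01832
h_f = f(L/D)V²/(2g) = 0.01832·(1540/0.129)·3.856²/(2·9.81) = 165.7 m
Δp = ρg·h_f = 820.0·9.81·165.7 = 1333 kPa

Δp ≈ 1330 kPa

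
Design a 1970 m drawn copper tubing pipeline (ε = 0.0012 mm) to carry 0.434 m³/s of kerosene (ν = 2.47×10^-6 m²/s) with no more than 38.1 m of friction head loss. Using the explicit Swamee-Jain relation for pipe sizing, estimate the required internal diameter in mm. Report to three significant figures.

Swamee-Jain (Type III): D = 0.66·[ε^1.25·(LQ²/(gh_f))^4.75 + ν·Q^9.4·(L/(gh_f))^5.2]^0.04
LQ²/(gh_f) = 0.9928; L/(gh_f) = 5.271
Term 1 = ε^1.25·(…)^4.75 = 3.84×10^-8; Term 2 = ν·Q^9.4·(…)^5.2 = 5.48×10^-6
D = 0.66·(3.84×10^-8 + 5.48×10^-6)^0.04 = 0.4066 m = 407 mm
Check: V = 3.34 m/s, Re = 5.50×10^5, f = 0.01292, h_f = 35.6 m ≈ 38.1 m ✓

D ≈ 407 mm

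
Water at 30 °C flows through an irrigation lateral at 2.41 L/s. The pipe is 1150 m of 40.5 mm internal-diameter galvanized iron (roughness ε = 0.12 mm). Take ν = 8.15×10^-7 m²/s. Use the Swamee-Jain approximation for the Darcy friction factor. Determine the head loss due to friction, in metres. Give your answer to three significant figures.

h_f ≈ 140 m

V = 4Q/(πD²) = 4·0.00241/(π·0.0405²) = 1.871 m/s
Re = VD/ν = 1.871·0.0405/8.15×10^-7 = 9.30×10^4 → turbulent
ε/D = 0.12/40.5 = 0.00296
Swamee-Jain: f = 0.02773
h_f = f(L/D)V²/(2g) = 0.02773·(1150/0.0405)·1.871²/(2·9.81) = 140.5 m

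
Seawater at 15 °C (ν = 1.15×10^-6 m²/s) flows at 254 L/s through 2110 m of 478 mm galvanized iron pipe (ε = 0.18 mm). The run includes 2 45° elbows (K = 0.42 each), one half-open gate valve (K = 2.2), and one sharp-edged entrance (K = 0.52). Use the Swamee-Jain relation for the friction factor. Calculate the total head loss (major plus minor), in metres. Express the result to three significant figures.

H_L ≈ 7.93 m

V = 4Q/(πD²) = 1.415 m/s; V²/2g = 0.1021 m
Re = 5.88×10^5, ε/D = 3.77×10^-4 → f = 0.01679 (Swamee-Jain)
Major: h_f = f(L/D)·V²/2g = 0.01679·4414·0.1021 = 7.570 m
Minor: ΣK = 3.56; h_m = ΣK·V²/2g = 0.3635 m
Total H_L = 7.570 + 0.3635 = 7.934 m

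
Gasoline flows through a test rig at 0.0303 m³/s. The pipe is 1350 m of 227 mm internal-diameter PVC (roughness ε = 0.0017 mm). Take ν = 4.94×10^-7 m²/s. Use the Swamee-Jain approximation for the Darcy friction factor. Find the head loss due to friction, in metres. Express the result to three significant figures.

h_f ≈ 2.40 m

V = 4Q/(πD²) = 4·0.0303/(π·0.227²) = 0.7487 m/s
Re = VD/ν = 0.7487·0.227/4.94×10^-7 = 3.44×10^5 → turbulent
ε/D = 0.0017/227 = 7.49×10^-6
Swamee-Jain: f = 0.01411
h_f = f(L/D)V²/(2g) = 0.01411·(1350/0.227)·0.7487²/(2·9.81) = 2.397 m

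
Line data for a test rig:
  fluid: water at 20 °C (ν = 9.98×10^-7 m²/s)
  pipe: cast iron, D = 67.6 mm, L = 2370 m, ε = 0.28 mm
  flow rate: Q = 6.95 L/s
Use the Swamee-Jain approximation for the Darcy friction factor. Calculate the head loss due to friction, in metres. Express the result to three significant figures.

V = 4Q/(πD²) = 4·0.00695/(π·0.0676²) = 1.936 m/s
Re = VD/ν = 1.936·0.0676/9.98×10^-7 = 1.31×10^5 → turbulent
ε/D = 0.28/67.6 = 0.00414
Swamee-Jain: f = 0.02975
h_f = f(L/D)V²/(2g) = 0.02975·(2370/0.0676)·1.936²/(2·9.81) = 199.3 m

h_f ≈ 199 m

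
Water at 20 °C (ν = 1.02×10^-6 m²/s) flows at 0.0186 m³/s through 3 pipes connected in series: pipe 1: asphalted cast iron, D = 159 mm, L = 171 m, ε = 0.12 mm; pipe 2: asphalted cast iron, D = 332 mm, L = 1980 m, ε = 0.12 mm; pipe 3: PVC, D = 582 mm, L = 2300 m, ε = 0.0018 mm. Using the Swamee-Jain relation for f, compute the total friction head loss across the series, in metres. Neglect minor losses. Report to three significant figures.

Pipe 1: V = 0.9368 m/s, Re = 1.46×10^5, ε/D = 7.55×10^-4, f = 0.02067, h_1 = f(L/D)V²/2g = 0.9944 m
Pipe 2: V = 0.2149 m/s, Re = 6.99×10^4, ε/D = 3.61×10^-4, f = 0.02090, h_2 = f(L/D)V²/2g = 0.2933 m
Pipe 3: V = 0.06992 m/s, Re = 3.99×10^4, ε/D = 3.09×10^-6, f = 0.02187, h_3 = f(L/D)V²/2g = 0.02153 m
Series → Q common, losses add: H = Σh = 1.309 m

H ≈ 1.31 m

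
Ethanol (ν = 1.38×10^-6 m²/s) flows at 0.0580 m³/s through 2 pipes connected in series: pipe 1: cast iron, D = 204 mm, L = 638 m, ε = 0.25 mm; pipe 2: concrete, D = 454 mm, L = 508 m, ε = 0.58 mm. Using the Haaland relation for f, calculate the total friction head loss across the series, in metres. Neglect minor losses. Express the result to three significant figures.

Pipe 1: V = 1.775 m/s, Re = 2.62×10^5, ε/D = 0.00123, f = 0.02153, h_1 = f(L/D)V²/2g = 10.81 m
Pipe 2: V = 0.3583 m/s, Re = 1.18×10^5, ε/D = 0.00128, f = 0.02262, h_2 = f(L/D)V²/2g = 0.1656 m
Series → Q common, losses add: H = Σh = 10.97 m

H ≈ 11.0 m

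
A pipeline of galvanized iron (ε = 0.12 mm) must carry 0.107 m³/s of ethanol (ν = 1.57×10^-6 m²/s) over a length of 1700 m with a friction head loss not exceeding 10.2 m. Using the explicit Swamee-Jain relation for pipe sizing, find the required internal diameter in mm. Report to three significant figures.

D ≈ 313 mm

Swamee-Jain (Type III): D = 0.66·[ε^1.25·(LQ²/(gh_f))^4.75 + ν·Q^9.4·(L/(gh_f))^5.2]^0.04
LQ²/(gh_f) = 0.1945; L/(gh_f) = 16.99
Term 1 = ε^1.25·(…)^4.75 = 5.27×10^-9; Term 2 = ν·Q^9.4·(…)^5.2 = 2.94×10^-9
D = 0.66·(5.27×10^-9 + 2.94×10^-9)^0.04 = 0.3134 m = 313 mm
Check: V = 1.39 m/s, Re = 2.77×10^5, f = 0.01774, h_f = 9.43 m ≈ 10.2 m ✓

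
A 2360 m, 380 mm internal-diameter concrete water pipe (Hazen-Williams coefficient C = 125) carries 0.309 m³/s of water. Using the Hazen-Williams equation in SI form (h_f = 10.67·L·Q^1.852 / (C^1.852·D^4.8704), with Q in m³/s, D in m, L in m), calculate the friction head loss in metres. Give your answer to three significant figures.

h_f ≈ 41.7 m

h_f = 10.67·2360·0.309^1.852 / (125^1.852·0.380^4.8704) = 41.65 m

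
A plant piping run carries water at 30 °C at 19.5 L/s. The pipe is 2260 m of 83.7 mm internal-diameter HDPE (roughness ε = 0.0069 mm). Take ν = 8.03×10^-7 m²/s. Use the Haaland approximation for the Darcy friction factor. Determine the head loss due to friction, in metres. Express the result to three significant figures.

V = 4Q/(πD²) = 4·0.0195/(π·0.0837²) = 3.544 m/s
Re = VD/ν = 3.544·0.0837/8.03×10^-7 = 3.69×10^5 → turbulent
ε/D = 0.0069/83.7 = 8.24×10^-5
Haaland: f = 0.01463
h_f = f(L/D)V²/(2g) = 0.01463·(2260/0.0837)·3.544²/(2·9.81) = 252.9 m

h_f ≈ 253 m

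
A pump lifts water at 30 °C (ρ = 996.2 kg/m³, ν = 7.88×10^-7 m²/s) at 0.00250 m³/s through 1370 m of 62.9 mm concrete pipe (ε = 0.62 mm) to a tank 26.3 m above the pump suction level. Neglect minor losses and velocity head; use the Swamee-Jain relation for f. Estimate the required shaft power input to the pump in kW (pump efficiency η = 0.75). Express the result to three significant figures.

P_shaft ≈ 1.77 kW

V = 4Q/(πD²) = 0.8045 m/s; Re = 6.42×10^4; ε/D = 0.00986; f = 0.03898
h_f = f(L/D)V²/2g = 28.01 m
Total head H = z + h_f = 26.3 + 28.01 = 54.31 m
P_hyd = ρgQH = 996.2·9.81·0.00250·54.31 = 1.327 kW
P_shaft = P_hyd/η = 1.327/0.75 = 1.769 kW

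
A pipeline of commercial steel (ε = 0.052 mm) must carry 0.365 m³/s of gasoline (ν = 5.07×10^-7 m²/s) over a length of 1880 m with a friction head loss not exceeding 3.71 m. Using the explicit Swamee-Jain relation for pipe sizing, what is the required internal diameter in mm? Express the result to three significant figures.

D ≈ 595 mm

Swamee-Jain (Type III): D = 0.66·[ε^1.25·(LQ²/(gh_f))^4.75 + ν·Q^9.4·(L/(gh_f))^5.2]^0.04
LQ²/(gh_f) = 6.882; L/(gh_f) = 51.66
Term 1 = ε^1.25·(…)^4.75 = 0.0421; Term 2 = ν·Q^9.4·(…)^5.2 = 0.0315
D = 0.66·(0.0421 + 0.0315)^0.04 = 0.5946 m = 595 mm
Check: V = 1.31 m/s, Re = 1.54×10^6, f = 0.01287, h_f = 3.58 m ≈ 3.71 m ✓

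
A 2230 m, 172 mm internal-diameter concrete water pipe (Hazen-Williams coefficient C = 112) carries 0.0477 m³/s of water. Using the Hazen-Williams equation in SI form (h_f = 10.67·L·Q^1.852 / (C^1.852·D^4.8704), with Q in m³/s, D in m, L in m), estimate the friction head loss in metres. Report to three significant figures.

h_f = 10.67·2230·0.0477^1.852 / (112^1.852·0.172^4.8704) = 71.98 m

h_f ≈ 72.0 m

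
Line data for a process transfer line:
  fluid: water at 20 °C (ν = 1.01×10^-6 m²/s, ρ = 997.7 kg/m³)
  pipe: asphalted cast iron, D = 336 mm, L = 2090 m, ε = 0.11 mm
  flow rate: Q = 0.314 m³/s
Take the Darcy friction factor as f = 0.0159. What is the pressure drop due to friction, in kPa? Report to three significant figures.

V = 4Q/(πD²) = 4·0.314/(π·0.336²) = 3.541 m/s
h_f = f(L/D)V²/(2g) = 0.01590·(2090/0.336)·3.541²/(2·9.81) = 63.22 m
Δp = ρg·h_f = 997.7·9.81·63.22 = 618.7 kPa

Δp ≈ 619 kPa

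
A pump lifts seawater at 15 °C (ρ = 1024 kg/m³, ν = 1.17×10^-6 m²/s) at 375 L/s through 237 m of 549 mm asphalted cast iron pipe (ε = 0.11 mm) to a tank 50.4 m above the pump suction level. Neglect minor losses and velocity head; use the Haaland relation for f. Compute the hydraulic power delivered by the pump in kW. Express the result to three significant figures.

V = 4Q/(πD²) = 1.584 m/s; Re = 7.43×10^5; ε/D = 2.00×10^-4; f = 0.01486
h_f = f(L/D)V²/2g = 0.8203 m
Total head H = z + h_f = 50.4 + 0.8203 = 51.22 m
P_hyd = ρgQH = 1024·9.81·0.375·51.22 = 192.9 kW

P_hyd ≈ 193 kW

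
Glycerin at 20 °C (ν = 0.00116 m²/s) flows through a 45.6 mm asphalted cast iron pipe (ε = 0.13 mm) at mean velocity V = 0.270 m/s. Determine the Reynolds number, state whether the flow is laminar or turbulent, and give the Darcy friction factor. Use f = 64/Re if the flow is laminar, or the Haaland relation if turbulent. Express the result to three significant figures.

Re ≈ 10.6; laminar; f = 64/Re ≈ 6.03

Re = VD/ν = 0.2700·0.0456/0.00116 = 10.6
Re < 2300 → laminar → f = 64/Re = 6.030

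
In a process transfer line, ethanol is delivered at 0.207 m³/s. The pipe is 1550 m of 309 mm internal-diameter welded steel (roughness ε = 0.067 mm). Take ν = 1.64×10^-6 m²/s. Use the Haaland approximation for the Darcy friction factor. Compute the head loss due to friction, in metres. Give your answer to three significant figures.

h_f ≈ 30.0 m

V = 4Q/(πD²) = 4·0.207/(π·0.309²) = 2.760 m/s
Re = VD/ν = 2.760·0.309/1.64×10^-6 = 5.20×10^5 → turbulent
ε/D = 0.067/309 = 2.17×10^-4
Haaland: f = 0.01540
h_f = f(L/D)V²/(2g) = 0.01540·(1550/0.309)·2.760²/(2·9.81) = 29.99 m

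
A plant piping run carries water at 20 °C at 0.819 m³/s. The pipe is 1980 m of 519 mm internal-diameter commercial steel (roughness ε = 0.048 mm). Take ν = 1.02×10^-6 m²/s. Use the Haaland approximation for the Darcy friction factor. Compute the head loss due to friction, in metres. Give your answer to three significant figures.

V = 4Q/(πD²) = 4·0.819/(π·0.519²) = 3.871 m/s
Re = VD/ν = 3.871·0.519/1.02×10^-6 = 1.97×10^6 → turbulent
ε/D = 0.048/519 = 9.25×10^-5
Haaland: f = 0.01261
h_f = f(L/D)V²/(2g) = 0.01261·(1980/0.519)·3.871²/(2·9.81) = 36.75 m

h_f ≈ 36.8 m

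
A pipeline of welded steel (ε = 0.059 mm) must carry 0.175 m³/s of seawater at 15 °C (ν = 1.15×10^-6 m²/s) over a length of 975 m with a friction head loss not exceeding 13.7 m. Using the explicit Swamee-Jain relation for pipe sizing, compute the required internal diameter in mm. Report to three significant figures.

Swamee-Jain (Type III): D = 0.66·[ε^1.25·(LQ²/(gh_f))^4.75 + ν·Q^9.4·(L/(gh_f))^5.2]^0.04
LQ²/(gh_f) = 0.2222; L/(gh_f) = 7.255
Term 1 = ε^1.25·(…)^4.75 = 4.08×10^-9; Term 2 = ν·Q^9.4·(…)^5.2 = 2.63×10^-9
D = 0.66·(4.08×10^-9 + 2.63×10^-9)^0.04 = 0.3109 m = 311 mm
Check: V = 2.31 m/s, Re = 6.23×10^5, f = 0.01514, h_f = 12.9 m ≈ 13.7 m ✓

D ≈ 311 mm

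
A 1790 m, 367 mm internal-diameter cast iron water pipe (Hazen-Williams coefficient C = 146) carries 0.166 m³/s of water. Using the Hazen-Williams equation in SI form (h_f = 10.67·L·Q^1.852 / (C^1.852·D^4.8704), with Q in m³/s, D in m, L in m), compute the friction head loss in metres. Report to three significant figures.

h_f = 10.67·1790·0.166^1.852 / (146^1.852·0.367^4.8704) = 8.882 m

h_f ≈ 8.88 m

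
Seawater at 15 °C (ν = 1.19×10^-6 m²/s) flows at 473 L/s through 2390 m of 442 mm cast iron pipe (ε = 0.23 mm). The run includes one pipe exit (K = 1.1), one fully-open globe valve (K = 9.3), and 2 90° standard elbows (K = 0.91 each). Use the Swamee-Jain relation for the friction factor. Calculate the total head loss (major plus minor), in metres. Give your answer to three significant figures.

V = 4Q/(πD²) = 3.083 m/s; V²/2g = 0.4843 m
Re = 1.14×10^6, ε/D = 5.20×10^-4 → f = 0.01737 (Swamee-Jain)
Major: h_f = f(L/D)·V²/2g = 0.01737·5407·0.4843 = 45.50 m
Minor: ΣK = 12.2; h_m = ΣK·V²/2g = 5.919 m
Total H_L = 45.50 + 5.919 = 51.42 m

H_L ≈ 51.4 m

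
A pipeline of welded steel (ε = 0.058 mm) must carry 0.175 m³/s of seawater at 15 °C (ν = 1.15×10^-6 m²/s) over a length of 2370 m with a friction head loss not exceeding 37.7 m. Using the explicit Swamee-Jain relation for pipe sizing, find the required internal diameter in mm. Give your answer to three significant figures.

Swamee-Jain (Type III): D = 0.66·[ε^1.25·(LQ²/(gh_f))^4.75 + ν·Q^9.4·(L/(gh_f))^5.2]^0.04
LQ²/(gh_f) = 0.1963; L/(gh_f) = 6.408
Term 1 = ε^1.25·(…)^4.75 = 2.21×10^-9; Term 2 = ν·Q^9.4·(…)^5.2 = 1.38×10^-9
D = 0.66·(2.21×10^-9 + 1.38×10^-9)^0.04 = 0.3032 m = 303 mm
Check: V = 2.42 m/s, Re = 6.39×10^5, f = 0.01512, h_f = 35.4 m ≈ 37.7 m ✓

D ≈ 303 mm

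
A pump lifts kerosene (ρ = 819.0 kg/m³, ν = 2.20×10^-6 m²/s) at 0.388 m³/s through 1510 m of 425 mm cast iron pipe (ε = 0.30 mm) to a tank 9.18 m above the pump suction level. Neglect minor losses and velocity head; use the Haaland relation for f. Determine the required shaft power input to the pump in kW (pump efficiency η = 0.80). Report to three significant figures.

V = 4Q/(πD²) = 2.735 m/s; Re = 5.28×10^5; ε/D = 7.06×10^-4; f = 0.01874
h_f = f(L/D)V²/2g = 25.38 m
Total head H = z + h_f = 9.18 + 25.38 = 34.56 m
P_hyd = ρgQH = 819.0·9.81·0.388·34.56 = 107.8 kW
P_shaft = P_hyd/η = 107.8/0.80 = 134.7 kW

P_shaft ≈ 135 kW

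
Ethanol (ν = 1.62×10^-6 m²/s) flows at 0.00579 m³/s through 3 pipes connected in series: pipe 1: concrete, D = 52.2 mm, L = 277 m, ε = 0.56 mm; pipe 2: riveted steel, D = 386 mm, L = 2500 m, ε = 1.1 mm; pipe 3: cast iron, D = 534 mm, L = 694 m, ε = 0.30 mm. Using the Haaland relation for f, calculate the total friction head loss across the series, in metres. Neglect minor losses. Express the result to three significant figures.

Pipe 1: V = 2.706 m/s, Re = 8.72×10^4, ε/D = 0.0107, f = 0.03951, h_1 = f(L/D)V²/2g = 78.22 m
Pipe 2: V = 0.04948 m/s, Re = 1.18×10^4, ε/D = 0.00285, f = 0.03364, h_2 = f(L/D)V²/2g = 0.02718 m
Pipe 3: V = 0.02585 m/s, Re = 8520, ε/D = 5.62×10^-4, f = 0.03292, h_3 = f(L/D)V²/2g = 0.001458 m
Series → Q common, losses add: H = Σh = 78.25 m

H ≈ 78.3 m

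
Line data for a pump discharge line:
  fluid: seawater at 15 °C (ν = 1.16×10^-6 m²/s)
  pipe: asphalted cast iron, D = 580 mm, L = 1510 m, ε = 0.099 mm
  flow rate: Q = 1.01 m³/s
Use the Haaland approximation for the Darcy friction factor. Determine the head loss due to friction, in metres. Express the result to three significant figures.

h_f ≈ 26.8 m

V = 4Q/(πD²) = 4·1.01/(π·0.580²) = 3.823 m/s
Re = VD/ν = 3.823·0.580/1.16×10^-6 = 1.91×10^6 → turbulent
ε/D = 0.099/580 = 1.71×10^-4
Haaland: f = 0.01385
h_f = f(L/D)V²/(2g) = 0.01385·(1510/0.580)·3.823²/(2·9.81) = 26.85 m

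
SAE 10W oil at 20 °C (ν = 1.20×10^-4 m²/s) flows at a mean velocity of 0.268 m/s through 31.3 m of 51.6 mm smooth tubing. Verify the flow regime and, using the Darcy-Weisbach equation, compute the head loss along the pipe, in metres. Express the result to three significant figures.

Re = VD/ν = 0.268·0.05160/1.20×10^-4 = 115 → laminar (Re < 2300)
f = 64/Re = 0.5554
h_f = f(L/D)V²/(2g) = 0.5554·(31.3/0.05160)·0.268²/(2·9.81) = 1.233 m

h_f ≈ 1.23 m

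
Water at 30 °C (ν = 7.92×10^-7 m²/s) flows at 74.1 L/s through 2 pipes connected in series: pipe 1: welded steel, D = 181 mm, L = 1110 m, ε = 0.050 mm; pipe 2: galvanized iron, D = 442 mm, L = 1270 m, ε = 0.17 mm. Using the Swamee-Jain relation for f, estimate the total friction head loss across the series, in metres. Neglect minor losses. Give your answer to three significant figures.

H ≈ 41.8 m

Pipe 1: V = 2.880 m/s, Re = 6.58×10^5, ε/D = 2.76×10^-4, f = 0.01589, h_1 = f(L/D)V²/2g = 41.19 m
Pipe 2: V = 0.4829 m/s, Re = 2.70×10^5, ε/D = 3.85×10^-4, f = 0.01779, h_2 = f(L/D)V²/2g = 0.6076 m
Series → Q common, losses add: H = Σh = 41.79 m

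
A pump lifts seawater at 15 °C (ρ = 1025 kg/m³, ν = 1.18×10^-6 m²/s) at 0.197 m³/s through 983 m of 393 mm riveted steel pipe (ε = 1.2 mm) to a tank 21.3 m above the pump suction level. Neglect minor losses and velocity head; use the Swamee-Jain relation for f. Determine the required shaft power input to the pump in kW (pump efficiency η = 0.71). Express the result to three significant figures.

V = 4Q/(πD²) = 1.624 m/s; Re = 5.41×10^5; ε/D = 0.00305; f = 0.02665
h_f = f(L/D)V²/2g = 8.960 m
Total head H = z + h_f = 21.3 + 8.960 = 30.26 m
P_hyd = ρgQH = 1025·9.81·0.197·30.26 = 59.94 kW
P_shaft = P_hyd/η = 59.94/0.71 = 84.42 kW

P_shaft ≈ 84.4 kW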